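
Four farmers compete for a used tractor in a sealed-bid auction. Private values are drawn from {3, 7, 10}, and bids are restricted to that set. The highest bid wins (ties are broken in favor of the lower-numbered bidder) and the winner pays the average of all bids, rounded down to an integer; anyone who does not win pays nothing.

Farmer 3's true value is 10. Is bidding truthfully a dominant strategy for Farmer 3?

Check each profile of the others' bids and compare truth against every alternative bid.
Others bid (3, 7, 3): truth gives 5, best alternative gives 0.
Others bid (7, 3, 3): truth gives 5, best alternative gives 0.
Others bid (3, 3, 10): truth gives 4, best alternative gives 0.
Others bid (3, 7, 7): truth gives 4, best alternative gives 0.
Others bid (7, 3, 7): truth gives 4, best alternative gives 0.
Others bid (7, 7, 3): truth gives 4, best alternative gives 0.
(Remaining 21 profiles checked similarly; truth is weakly best in each.)
In every case the truthful bid is at least as good as any alternative, so it is a dominant strategy.

Yes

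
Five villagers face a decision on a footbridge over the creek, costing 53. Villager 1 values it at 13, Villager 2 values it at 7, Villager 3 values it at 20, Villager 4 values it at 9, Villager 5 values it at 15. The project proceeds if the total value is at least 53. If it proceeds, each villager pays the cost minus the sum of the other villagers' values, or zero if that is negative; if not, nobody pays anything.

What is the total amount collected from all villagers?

15

Total value 64 ≥ cost 53, so it is built.
Villager 1: others sum to 51; max(0, 53 - 51) = 2.
Villager 2: others sum to 57; max(0, 53 - 57) = 0.
Villager 3: others sum to 44; max(0, 53 - 44) = 9.
Villager 4: others sum to 55; max(0, 53 - 55) = 0.
Villager 5: others sum to 49; max(0, 53 - 49) = 4.
Total collected = 2 + 0 + 9 + 0 + 4 = 15.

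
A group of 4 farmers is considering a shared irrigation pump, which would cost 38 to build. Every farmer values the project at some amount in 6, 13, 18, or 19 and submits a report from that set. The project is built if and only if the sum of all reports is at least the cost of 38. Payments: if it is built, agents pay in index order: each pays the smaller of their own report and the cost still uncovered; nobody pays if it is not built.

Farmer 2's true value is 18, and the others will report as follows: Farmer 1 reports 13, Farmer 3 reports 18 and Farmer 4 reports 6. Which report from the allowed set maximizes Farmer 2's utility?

Report 6: project built, pays 6, utility 18 - 6 = 12.
Report 13: project built, pays 13, utility 18 - 13 = 5.
Report 18: project built, pays 18, utility 18 - 18 = 0.
Report 19: project built, pays 19, utility 18 - 19 = -1.
The best choice is 6 with utility 12.

6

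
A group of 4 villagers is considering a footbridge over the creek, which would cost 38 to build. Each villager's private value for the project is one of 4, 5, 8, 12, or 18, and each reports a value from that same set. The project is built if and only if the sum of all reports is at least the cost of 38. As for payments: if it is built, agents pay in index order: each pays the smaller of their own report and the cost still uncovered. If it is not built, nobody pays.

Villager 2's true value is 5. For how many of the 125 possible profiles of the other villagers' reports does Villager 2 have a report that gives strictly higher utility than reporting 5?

38

Others report (4, 12, 18): truth gives 0; report 4 gives 1 > 0. Violating.
Others report (4, 18, 12): truth gives 0; report 4 gives 1 > 0. Violating.
Others report (4, 18, 18): truth gives 0; report 4 gives 1 > 0. Violating.
Others report (5, 12, 18): truth gives 0; report 4 gives 1 > 0. Violating.
Others report (4, 4, 4): truth gives 0; no alternative beats it.
Others report (4, 4, 5): truth gives 0; no alternative beats it.
(Checking all 125 profiles: 38 have a profitable deviation, 87 do not.)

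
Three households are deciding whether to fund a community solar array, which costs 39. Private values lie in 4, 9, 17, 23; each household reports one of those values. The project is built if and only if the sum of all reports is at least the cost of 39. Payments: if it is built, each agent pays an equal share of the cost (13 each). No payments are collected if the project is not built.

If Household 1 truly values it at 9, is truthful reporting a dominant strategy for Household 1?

Consider the case where Household 2 reports 9 and Household 3 reports 23.
Truthful report 9: project built, pays 13, utility 9 - 13 = -4.
Report 4 instead: project not built, utility 0.
Since 0 > -4, reporting 4 is strictly better here, so truthful reporting is not dominant.

No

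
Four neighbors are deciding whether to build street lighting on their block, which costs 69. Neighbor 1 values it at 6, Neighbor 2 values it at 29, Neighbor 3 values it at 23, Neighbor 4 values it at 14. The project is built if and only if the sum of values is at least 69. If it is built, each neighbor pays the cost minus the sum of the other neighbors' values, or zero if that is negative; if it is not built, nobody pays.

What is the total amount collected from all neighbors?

Total value 72 ≥ cost 69, so it is built.
Neighbor 1: others sum to 66; max(0, 69 - 66) = 3.
Neighbor 2: others sum to 43; max(0, 69 - 43) = 26.
Neighbor 3: others sum to 49; max(0, 69 - 49) = 20.
Neighbor 4: others sum to 58; max(0, 69 - 58) = 11.
Total collected = 3 + 26 + 20 + 11 = 60.

60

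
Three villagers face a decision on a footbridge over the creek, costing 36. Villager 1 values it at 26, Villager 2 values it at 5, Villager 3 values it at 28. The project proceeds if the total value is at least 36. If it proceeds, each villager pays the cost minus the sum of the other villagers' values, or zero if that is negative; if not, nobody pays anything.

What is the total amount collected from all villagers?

8

Total value 59 ≥ cost 36, so it is built.
Villager 1: others sum to 33; max(0, 36 - 33) = 3.
Villager 2: others sum to 54; max(0, 36 - 54) = 0.
Villager 3: others sum to 31; max(0, 36 - 31) = 5.
Total collected = 3 + 0 + 5 = 8.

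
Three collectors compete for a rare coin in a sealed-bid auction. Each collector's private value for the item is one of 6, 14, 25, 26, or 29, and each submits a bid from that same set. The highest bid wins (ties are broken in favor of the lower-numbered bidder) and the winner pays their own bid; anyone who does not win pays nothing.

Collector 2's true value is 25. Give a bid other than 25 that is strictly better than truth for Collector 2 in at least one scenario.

Suppose Collector 1 bids 6 and Collector 3 bids 6.
Bid 25: wins, pays 25, utility 25 - 25 = 0.
Bid 14: wins, pays 14, utility 25 - 14 = 11.
So bidding 14 beats truth here (11 > 0).

14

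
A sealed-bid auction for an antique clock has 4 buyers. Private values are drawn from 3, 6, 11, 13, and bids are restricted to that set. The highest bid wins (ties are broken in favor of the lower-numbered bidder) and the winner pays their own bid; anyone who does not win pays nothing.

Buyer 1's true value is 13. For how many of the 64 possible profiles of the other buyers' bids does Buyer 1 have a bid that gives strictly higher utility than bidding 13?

Others bid (3, 3, 3): truth gives 0; bid 3 gives 10 > 0. Violating.
Others bid (3, 3, 6): truth gives 0; bid 6 gives 7 > 0. Violating.
Others bid (3, 3, 11): truth gives 0; bid 11 gives 2 > 0. Violating.
Others bid (3, 6, 3): truth gives 0; bid 6 gives 7 > 0. Violating.
Others bid (3, 3, 13): truth gives 0; no alternative beats it.
Others bid (3, 6, 13): truth gives 0; no alternative beats it.
(Checking all 64 profiles: 27 have a profitable deviation, 37 do not.)

27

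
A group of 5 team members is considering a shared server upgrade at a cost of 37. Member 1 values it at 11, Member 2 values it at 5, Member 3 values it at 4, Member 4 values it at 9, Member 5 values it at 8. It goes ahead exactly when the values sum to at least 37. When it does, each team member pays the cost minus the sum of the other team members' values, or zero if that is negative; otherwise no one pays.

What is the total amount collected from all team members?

37

Total value 37 ≥ cost 37, so it is built.
Member 1: others sum to 26; max(0, 37 - 26) = 11.
Member 2: others sum to 32; max(0, 37 - 32) = 5.
Member 3: others sum to 33; max(0, 37 - 33) = 4.
Member 4: others sum to 28; max(0, 37 - 28) = 9.
Member 5: others sum to 29; max(0, 37 - 29) = 8.
Total collected = 11 + 5 + 4 + 9 + 8 = 37.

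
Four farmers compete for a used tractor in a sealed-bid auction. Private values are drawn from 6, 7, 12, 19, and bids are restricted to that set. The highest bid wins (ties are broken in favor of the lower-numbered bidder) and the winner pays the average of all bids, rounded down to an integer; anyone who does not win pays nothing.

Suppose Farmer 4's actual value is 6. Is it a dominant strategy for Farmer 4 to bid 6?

Check each profile of the others' bids and compare truth against every alternative bid.
Others bid (6, 6, 6): truth gives 0, best alternative gives 0.
Others bid (6, 6, 7): truth gives 0, best alternative gives 0.
Others bid (6, 6, 12): truth gives 0, best alternative gives 0.
Others bid (6, 6, 19): truth gives 0, best alternative gives 0.
Others bid (6, 7, 6): truth gives 0, best alternative gives 0.
Others bid (6, 7, 7): truth gives 0, best alternative gives 0.
(Remaining 58 profiles checked similarly; truth is weakly best in each.)
In every case the truthful bid is at least as good as any alternative, so it is a dominant strategy.

Yes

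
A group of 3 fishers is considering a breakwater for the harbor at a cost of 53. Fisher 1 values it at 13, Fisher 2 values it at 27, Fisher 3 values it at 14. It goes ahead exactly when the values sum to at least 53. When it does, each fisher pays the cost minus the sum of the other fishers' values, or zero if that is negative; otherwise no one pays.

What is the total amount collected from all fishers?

Total value 54 ≥ cost 53, so it is built.
Fisher 1: others sum to 41; max(0, 53 - 41) = 12.
Fisher 2: others sum to 27; max(0, 53 - 27) = 26.
Fisher 3: others sum to 40; max(0, 53 - 40) = 13.
Total collected = 12 + 26 + 13 = 51.

51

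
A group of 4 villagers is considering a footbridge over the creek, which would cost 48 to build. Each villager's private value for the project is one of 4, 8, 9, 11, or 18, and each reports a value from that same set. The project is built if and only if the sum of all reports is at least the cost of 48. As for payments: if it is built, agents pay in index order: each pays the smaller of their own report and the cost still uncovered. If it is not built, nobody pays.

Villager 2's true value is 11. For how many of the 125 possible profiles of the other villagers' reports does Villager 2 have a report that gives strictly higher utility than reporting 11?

16

Others report (4, 18, 18): truth gives 0; report 8 gives 3 > 0. Violating.
Others report (8, 18, 18): truth gives 0; report 4 gives 7 > 0. Violating.
Others report (9, 18, 18): truth gives 0; report 4 gives 7 > 0. Violating.
Others report (11, 11, 18): truth gives 0; report 8 gives 3 > 0. Violating.
Others report (4, 4, 4): truth gives 0; no alternative beats it.
Others report (4, 4, 8): truth gives 0; no alternative beats it.
(Checking all 125 profiles: 16 have a profitable deviation, 109 do not.)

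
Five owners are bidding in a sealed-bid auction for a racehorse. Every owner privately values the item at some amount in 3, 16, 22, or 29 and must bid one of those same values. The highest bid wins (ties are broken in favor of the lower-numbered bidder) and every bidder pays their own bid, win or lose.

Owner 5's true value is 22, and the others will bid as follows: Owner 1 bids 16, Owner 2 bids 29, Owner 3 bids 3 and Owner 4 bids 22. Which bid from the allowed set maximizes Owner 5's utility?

3

Bid 3: loses but pays 3, utility -3.
Bid 16: loses but pays 16, utility -16.
Bid 22: loses but pays 22, utility -22.
Bid 29: loses but pays 29, utility -29.
The best choice is 3 with utility -3.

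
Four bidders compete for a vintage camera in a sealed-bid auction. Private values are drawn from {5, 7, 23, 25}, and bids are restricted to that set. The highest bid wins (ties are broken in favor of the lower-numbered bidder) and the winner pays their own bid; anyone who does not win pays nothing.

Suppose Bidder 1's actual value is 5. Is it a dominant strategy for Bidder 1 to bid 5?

Check each profile of the others' bids and compare truth against every alternative bid.
Others bid (5, 5, 5): truth gives 0, best alternative gives -2.
Others bid (5, 5, 7): truth gives 0, best alternative gives -2.
Others bid (5, 7, 5): truth gives 0, best alternative gives -2.
Others bid (5, 7, 7): truth gives 0, best alternative gives -2.
Others bid (7, 5, 5): truth gives 0, best alternative gives -2.
Others bid (7, 5, 7): truth gives 0, best alternative gives -2.
(Remaining 58 profiles checked similarly; truth is weakly best in each.)
In every case the truthful bid is at least as good as any alternative, so it is a dominant strategy.

Yes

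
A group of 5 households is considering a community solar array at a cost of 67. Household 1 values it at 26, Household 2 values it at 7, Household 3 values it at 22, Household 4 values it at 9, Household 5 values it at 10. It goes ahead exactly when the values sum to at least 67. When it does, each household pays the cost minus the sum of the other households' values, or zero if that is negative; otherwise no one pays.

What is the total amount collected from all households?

39

Total value 74 ≥ cost 67, so it is built.
Household 1: others sum to 48; max(0, 67 - 48) = 19.
Household 2: others sum to 67; max(0, 67 - 67) = 0.
Household 3: others sum to 52; max(0, 67 - 52) = 15.
Household 4: others sum to 65; max(0, 67 - 65) = 2.
Household 5: others sum to 64; max(0, 67 - 64) = 3.
Total collected = 19 + 0 + 15 + 2 + 3 = 39.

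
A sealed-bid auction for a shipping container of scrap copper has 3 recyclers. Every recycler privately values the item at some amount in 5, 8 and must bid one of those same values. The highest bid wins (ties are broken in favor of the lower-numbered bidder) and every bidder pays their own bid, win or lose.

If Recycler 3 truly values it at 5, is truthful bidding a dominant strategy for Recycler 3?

No

Consider the case where Recycler 1 bids 5 and Recycler 2 bids 5.
Truthful bid 5: loses but pays 5, utility -5.
Bid 8 instead: wins, pays 8, utility 5 - 8 = -3.
Since -3 > -5, bidding 8 is strictly better here, so truthful bidding is not dominant.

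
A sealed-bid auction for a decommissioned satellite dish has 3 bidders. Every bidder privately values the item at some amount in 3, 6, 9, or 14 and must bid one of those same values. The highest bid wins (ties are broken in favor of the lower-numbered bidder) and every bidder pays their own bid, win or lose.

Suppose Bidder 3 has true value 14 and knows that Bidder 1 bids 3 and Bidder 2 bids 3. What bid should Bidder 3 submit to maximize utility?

6

Bid 3: loses but pays 3, utility -3.
Bid 6: wins, pays 6, utility 14 - 6 = 8.
Bid 9: wins, pays 9, utility 14 - 9 = 5.
Bid 14: wins, pays 14, utility 14 - 14 = 0.
The best choice is 6 with utility 8.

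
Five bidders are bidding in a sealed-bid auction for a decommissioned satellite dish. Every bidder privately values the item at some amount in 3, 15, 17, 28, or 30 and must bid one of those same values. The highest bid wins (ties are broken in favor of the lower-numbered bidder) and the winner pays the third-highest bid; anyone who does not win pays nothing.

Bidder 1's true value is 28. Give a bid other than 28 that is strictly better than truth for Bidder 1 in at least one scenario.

30

Suppose Bidder 2 bids 3, Bidder 3 bids 3, Bidder 4 bids 3 and Bidder 5 bids 30.
Bid 28: loses, pays 0, utility 0.
Bid 30: wins, pays 3, utility 28 - 3 = 25.
So bidding 30 beats truth here (25 > 0).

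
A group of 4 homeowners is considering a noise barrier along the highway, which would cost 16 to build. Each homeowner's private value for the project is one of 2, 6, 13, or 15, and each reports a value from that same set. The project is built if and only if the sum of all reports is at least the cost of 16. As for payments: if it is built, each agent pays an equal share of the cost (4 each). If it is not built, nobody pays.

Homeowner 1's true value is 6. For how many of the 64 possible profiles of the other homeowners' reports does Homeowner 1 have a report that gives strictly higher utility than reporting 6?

Others report (2, 2, 2): truth gives 0; report 13 gives 2 > 0. Violating.
Others report (2, 2, 6): truth gives 2; no alternative beats it.
Others report (2, 2, 13): truth gives 2; no alternative beats it.
(Checking all 64 profiles: 1 has a profitable deviation, 63 do not.)

1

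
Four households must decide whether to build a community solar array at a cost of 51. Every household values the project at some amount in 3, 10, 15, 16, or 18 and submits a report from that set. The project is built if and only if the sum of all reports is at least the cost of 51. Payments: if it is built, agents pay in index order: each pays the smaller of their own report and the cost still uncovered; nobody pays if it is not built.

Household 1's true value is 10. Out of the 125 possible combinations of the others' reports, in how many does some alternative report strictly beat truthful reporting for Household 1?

Others report (15, 15, 18): truth gives 0; report 3 gives 7 > 0. Violating.
Others report (15, 16, 18): truth gives 0; report 3 gives 7 > 0. Violating.
Others report (15, 18, 15): truth gives 0; report 3 gives 7 > 0. Violating.
Others report (15, 18, 16): truth gives 0; report 3 gives 7 > 0. Violating.
Others report (3, 3, 3): truth gives 0; no alternative beats it.
Others report (3, 3, 10): truth gives 0; no alternative beats it.
(Checking all 125 profiles: 20 have a profitable deviation, 105 do not.)

20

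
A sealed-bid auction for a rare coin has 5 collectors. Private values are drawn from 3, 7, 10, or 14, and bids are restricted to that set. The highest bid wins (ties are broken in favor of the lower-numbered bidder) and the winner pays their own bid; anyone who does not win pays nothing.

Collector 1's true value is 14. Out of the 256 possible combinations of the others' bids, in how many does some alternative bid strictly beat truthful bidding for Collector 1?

Others bid (3, 3, 3, 3): truth gives 0; bid 3 gives 11 > 0. Violating.
Others bid (3, 3, 3, 7): truth gives 0; bid 7 gives 7 > 0. Violating.
Others bid (3, 3, 3, 10): truth gives 0; bid 10 gives 4 > 0. Violating.
Others bid (3, 3, 7, 3): truth gives 0; bid 7 gives 7 > 0. Violating.
Others bid (3, 3, 3, 14): truth gives 0; no alternative beats it.
Others bid (3, 3, 7, 14): truth gives 0; no alternative beats it.
(Checking all 256 profiles: 81 have a profitable deviation, 175 do not.)

81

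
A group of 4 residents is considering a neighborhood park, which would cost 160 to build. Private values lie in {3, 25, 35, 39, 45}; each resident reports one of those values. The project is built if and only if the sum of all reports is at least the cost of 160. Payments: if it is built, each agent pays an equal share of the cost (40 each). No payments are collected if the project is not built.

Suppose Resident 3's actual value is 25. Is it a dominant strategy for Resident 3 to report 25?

No

Consider the case where Resident 1 reports 45, Resident 2 reports 45 and Resident 4 reports 45.
Truthful report 25: project built, pays 40, utility 25 - 40 = -15.
Report 3 instead: project not built, utility 0.
Since 0 > -15, reporting 3 is strictly better here, so truthful reporting is not dominant.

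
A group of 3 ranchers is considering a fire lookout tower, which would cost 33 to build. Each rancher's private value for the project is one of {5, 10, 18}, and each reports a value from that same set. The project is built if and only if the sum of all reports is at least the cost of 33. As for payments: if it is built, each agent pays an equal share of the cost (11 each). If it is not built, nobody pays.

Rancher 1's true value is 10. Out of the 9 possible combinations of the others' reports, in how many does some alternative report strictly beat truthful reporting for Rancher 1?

Others report (5, 18): truth gives -1; report 5 gives 0 > -1. Violating.
Others report (18, 5): truth gives -1; report 5 gives 0 > -1. Violating.
Others report (5, 5): truth gives 0; no alternative beats it.
Others report (5, 10): truth gives 0; no alternative beats it.
(Checking all 9 profiles: 2 have a profitable deviation, 7 do not.)

2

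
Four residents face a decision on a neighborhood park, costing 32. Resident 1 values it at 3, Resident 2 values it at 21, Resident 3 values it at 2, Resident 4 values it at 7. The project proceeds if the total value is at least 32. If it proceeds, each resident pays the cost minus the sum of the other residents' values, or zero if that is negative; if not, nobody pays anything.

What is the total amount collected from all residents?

Total value 33 ≥ cost 32, so it is built.
Resident 1: others sum to 30; max(0, 32 - 30) = 2.
Resident 2: others sum to 12; max(0, 32 - 12) = 20.
Resident 3: others sum to 31; max(0, 32 - 31) = 1.
Resident 4: others sum to 26; max(0, 32 - 26) = 6.
Total collected = 2 + 20 + 1 + 6 = 29.

29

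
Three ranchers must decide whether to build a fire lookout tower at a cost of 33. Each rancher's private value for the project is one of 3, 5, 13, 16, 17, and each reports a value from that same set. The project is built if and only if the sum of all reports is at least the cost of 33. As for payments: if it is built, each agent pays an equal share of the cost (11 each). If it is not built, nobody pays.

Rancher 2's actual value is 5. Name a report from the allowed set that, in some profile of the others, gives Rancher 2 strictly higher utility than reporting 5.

Suppose Rancher 1 reports 13 and Rancher 3 reports 16.
Report 5: project built, pays 11, utility 5 - 11 = -6.
Report 3: project not built, utility 0.
So reporting 3 beats truth here (0 > -6).

3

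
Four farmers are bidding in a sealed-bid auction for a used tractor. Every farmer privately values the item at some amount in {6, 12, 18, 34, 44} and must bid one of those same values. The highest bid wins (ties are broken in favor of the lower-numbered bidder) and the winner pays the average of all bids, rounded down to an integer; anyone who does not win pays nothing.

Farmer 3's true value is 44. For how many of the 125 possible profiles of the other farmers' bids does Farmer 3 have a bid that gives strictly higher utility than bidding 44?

Others bid (6, 6, 6): truth gives 29; bid 12 gives 37 > 29. Violating.
Others bid (6, 6, 12): truth gives 27; bid 12 gives 35 > 27. Violating.
Others bid (6, 6, 18): truth gives 26; bid 18 gives 32 > 26. Violating.
Others bid (6, 6, 34): truth gives 22; bid 34 gives 24 > 22. Violating.
Others bid (6, 6, 44): truth gives 19; no alternative beats it.
Others bid (6, 12, 44): truth gives 18; no alternative beats it.
(Checking all 125 profiles: 36 have a profitable deviation, 89 do not.)

36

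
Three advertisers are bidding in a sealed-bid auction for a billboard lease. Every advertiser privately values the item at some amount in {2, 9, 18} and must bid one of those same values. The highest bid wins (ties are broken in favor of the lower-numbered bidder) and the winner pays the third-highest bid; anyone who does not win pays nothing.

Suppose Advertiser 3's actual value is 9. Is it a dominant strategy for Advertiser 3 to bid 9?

Consider the case where Advertiser 1 bids 2 and Advertiser 2 bids 9.
Truthful bid 9: loses, pays 0, utility 0.
Bid 18 instead: wins, pays 2, utility 9 - 2 = 7.
Since 7 > 0, bidding 18 is strictly better here, so truthful bidding is not dominant.

No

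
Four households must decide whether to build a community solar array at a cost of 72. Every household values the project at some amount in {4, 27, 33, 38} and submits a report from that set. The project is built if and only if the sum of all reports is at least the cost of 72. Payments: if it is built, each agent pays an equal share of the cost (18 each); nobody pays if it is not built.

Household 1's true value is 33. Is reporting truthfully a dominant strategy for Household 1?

Consider the case where Household 2 reports 4, Household 3 reports 4 and Household 4 reports 27.
Truthful report 33: project not built, utility 0.
Report 38 instead: project built, pays 18, utility 33 - 18 = 15.
Since 15 > 0, reporting 38 is strictly better here, so truthful reporting is not dominant.

No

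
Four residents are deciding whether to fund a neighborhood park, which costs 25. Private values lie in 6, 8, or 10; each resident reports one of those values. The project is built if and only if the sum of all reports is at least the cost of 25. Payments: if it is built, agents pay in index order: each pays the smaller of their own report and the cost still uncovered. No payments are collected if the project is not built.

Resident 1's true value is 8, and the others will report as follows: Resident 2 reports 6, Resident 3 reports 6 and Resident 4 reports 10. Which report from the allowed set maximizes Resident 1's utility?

6

Report 6: project built, pays 6, utility 8 - 6 = 2.
Report 8: project built, pays 8, utility 8 - 8 = 0.
Report 10: project built, pays 10, utility 8 - 10 = -2.
The best choice is 6 with utility 2.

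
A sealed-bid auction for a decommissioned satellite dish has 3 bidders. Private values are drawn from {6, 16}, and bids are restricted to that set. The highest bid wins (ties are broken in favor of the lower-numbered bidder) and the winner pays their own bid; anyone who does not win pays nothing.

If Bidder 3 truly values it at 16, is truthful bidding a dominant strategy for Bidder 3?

Check each profile of the others' bids and compare truth against every alternative bid.
Others bid (6, 6): truth gives 0, best alternative gives 0.
Others bid (6, 16): truth gives 0, best alternative gives 0.
Others bid (16, 6): truth gives 0, best alternative gives 0.
Others bid (16, 16): truth gives 0, best alternative gives 0.
In every case the truthful bid is at least as good as any alternative, so it is a dominant strategy.

Yes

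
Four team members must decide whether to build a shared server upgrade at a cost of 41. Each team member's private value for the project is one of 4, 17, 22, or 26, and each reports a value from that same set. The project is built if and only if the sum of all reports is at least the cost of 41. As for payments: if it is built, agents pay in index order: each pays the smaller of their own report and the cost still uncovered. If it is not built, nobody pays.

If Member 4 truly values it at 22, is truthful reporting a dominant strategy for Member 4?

Yes

Check each profile of the others' reports and compare truth against every alternative report.
Others report (4, 17, 22): truth gives 22, best alternative gives 22.
Others report (4, 17, 26): truth gives 22, best alternative gives 22.
Others report (4, 22, 17): truth gives 22, best alternative gives 22.
Others report (4, 22, 22): truth gives 22, best alternative gives 22.
Others report (4, 22, 26): truth gives 22, best alternative gives 22.
Others report (4, 26, 17): truth gives 22, best alternative gives 22.
(Remaining 58 profiles checked similarly; truth is weakly best in each.)
In every case the truthful report is at least as good as any alternative, so it is a dominant strategy.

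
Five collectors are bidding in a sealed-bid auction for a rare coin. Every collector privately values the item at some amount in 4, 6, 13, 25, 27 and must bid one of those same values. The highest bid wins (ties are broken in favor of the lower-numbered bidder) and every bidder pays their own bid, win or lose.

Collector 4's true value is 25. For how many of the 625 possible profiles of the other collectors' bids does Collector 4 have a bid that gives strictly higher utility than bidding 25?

541

Others bid (4, 4, 4, 4): truth gives 0; bid 6 gives 19 > 0. Violating.
Others bid (4, 4, 4, 6): truth gives 0; bid 6 gives 19 > 0. Violating.
Others bid (4, 4, 4, 13): truth gives 0; bid 13 gives 12 > 0. Violating.
Others bid (4, 4, 4, 27): truth gives -25; bid 27 gives -2 > -25. Violating.
Others bid (4, 4, 4, 25): truth gives 0; no alternative beats it.
Others bid (4, 4, 6, 25): truth gives 0; no alternative beats it.
(Checking all 625 profiles: 541 have a profitable deviation, 84 do not.)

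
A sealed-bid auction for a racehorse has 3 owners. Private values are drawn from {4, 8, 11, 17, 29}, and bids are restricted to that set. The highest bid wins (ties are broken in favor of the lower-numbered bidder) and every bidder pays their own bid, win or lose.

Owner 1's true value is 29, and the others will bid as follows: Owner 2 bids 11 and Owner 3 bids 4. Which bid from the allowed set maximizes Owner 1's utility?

11

Bid 4: loses but pays 4, utility -4.
Bid 8: loses but pays 8, utility -8.
Bid 11: wins, pays 11, utility 29 - 11 = 18.
Bid 17: wins, pays 17, utility 29 - 17 = 12.
Bid 29: wins, pays 29, utility 29 - 29 = 0.
The best choice is 11 with utility 18.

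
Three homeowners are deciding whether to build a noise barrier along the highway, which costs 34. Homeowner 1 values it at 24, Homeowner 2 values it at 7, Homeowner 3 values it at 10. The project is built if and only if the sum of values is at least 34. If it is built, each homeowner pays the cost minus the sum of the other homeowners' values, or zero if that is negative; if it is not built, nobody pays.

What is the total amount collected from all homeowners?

20

Total value 41 ≥ cost 34, so it is built.
Homeowner 1: others sum to 17; max(0, 34 - 17) = 17.
Homeowner 2: others sum to 34; max(0, 34 - 34) = 0.
Homeowner 3: others sum to 31; max(0, 34 - 31) = 3.
Total collected = 17 + 0 + 3 = 20.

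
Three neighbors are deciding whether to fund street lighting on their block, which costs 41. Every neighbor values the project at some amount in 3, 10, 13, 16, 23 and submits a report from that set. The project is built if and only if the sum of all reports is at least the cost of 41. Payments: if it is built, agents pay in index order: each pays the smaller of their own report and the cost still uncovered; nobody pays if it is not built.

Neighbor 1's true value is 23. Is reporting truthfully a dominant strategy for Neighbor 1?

Consider the case where Neighbor 2 reports 3 and Neighbor 3 reports 23.
Truthful report 23: project built, pays 23, utility 23 - 23 = 0.
Report 16 instead: project built, pays 16, utility 23 - 16 = 7.
Since 7 > 0, reporting 16 is strictly better here, so truthful reporting is not dominant.

No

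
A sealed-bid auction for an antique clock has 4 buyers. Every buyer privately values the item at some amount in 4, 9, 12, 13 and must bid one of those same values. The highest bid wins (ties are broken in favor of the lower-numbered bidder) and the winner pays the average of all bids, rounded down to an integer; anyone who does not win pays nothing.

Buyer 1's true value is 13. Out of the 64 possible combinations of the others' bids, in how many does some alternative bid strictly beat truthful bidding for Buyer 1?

Others bid (4, 4, 4): truth gives 7; bid 4 gives 9 > 7. Violating.
Others bid (4, 4, 9): truth gives 6; bid 9 gives 7 > 6. Violating.
Others bid (4, 9, 4): truth gives 6; bid 9 gives 7 > 6. Violating.
Others bid (4, 9, 9): truth gives 5; bid 9 gives 6 > 5. Violating.
Others bid (4, 4, 12): truth gives 5; no alternative beats it.
Others bid (4, 4, 13): truth gives 5; no alternative beats it.
(Checking all 64 profiles: 8 have a profitable deviation, 56 do not.)

8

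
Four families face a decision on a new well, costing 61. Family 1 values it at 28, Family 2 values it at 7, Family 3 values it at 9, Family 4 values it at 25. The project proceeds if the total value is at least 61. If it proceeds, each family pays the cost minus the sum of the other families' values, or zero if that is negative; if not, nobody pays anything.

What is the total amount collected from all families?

Total value 69 ≥ cost 61, so it is built.
Family 1: others sum to 41; max(0, 61 - 41) = 20.
Family 2: others sum to 62; max(0, 61 - 62) = 0.
Family 3: others sum to 60; max(0, 61 - 60) = 1.
Family 4: others sum to 44; max(0, 61 - 44) = 17.
Total collected = 20 + 0 + 1 + 17 = 38.

38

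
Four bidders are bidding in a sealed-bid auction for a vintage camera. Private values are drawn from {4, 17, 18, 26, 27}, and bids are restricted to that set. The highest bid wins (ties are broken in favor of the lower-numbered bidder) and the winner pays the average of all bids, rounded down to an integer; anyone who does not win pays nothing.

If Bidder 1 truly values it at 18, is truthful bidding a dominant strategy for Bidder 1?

Consider the case where Bidder 2 bids 4, Bidder 3 bids 4 and Bidder 4 bids 4.
Truthful bid 18: wins, pays 7, utility 18 - 7 = 11.
Bid 4 instead: wins, pays 4, utility 18 - 4 = 14.
Since 14 > 11, bidding 4 is strictly better here, so truthful bidding is not dominant.

No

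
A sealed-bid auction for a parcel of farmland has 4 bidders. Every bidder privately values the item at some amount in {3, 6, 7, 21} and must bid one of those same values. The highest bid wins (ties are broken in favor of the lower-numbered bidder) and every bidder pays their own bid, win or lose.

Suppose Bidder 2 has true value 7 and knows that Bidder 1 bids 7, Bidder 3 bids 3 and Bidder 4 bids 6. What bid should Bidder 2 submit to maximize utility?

3

Bid 3: loses but pays 3, utility -3.
Bid 6: loses but pays 6, utility -6.
Bid 7: loses but pays 7, utility -7.
Bid 21: wins, pays 21, utility 7 - 21 = -14.
The best choice is 3 with utility -3.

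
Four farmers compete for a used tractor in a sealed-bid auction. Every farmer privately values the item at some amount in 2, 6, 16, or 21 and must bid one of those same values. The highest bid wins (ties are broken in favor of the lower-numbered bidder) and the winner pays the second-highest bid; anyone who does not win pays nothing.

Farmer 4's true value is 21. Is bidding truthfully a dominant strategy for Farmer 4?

Yes

Check each profile of the others' bids and compare truth against every alternative bid.
Others bid (2, 2, 16): truth gives 5, best alternative gives 0.
Others bid (2, 6, 16): truth gives 5, best alternative gives 0.
Others bid (2, 16, 2): truth gives 5, best alternative gives 0.
Others bid (2, 16, 6): truth gives 5, best alternative gives 0.
Others bid (2, 16, 16): truth gives 5, best alternative gives 0.
Others bid (6, 2, 16): truth gives 5, best alternative gives 0.
(Remaining 58 profiles checked similarly; truth is weakly best in each.)
In every case the truthful bid is at least as good as any alternative, so it is a dominant strategy.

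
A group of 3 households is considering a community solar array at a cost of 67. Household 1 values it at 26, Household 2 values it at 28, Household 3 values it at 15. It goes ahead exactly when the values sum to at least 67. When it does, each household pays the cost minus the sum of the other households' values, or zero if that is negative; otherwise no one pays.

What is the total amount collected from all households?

63

Total value 69 ≥ cost 67, so it is built.
Household 1: others sum to 43; max(0, 67 - 43) = 24.
Household 2: others sum to 41; max(0, 67 - 41) = 26.
Household 3: others sum to 54; max(0, 67 - 54) = 13.
Total collected = 24 + 26 + 13 = 63.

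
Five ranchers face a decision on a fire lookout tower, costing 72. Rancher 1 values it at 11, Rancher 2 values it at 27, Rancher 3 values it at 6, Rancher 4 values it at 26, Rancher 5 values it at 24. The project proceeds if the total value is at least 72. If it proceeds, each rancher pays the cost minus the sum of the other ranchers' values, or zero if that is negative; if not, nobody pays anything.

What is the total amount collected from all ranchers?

11

Total value 94 ≥ cost 72, so it is built.
Rancher 1: others sum to 83; max(0, 72 - 83) = 0.
Rancher 2: others sum to 67; max(0, 72 - 67) = 5.
Rancher 3: others sum to 88; max(0, 72 - 88) = 0.
Rancher 4: others sum to 68; max(0, 72 - 68) = 4.
Rancher 5: others sum to 70; max(0, 72 - 70) = 2.
Total collected = 0 + 5 + 0 + 4 + 2 = 11.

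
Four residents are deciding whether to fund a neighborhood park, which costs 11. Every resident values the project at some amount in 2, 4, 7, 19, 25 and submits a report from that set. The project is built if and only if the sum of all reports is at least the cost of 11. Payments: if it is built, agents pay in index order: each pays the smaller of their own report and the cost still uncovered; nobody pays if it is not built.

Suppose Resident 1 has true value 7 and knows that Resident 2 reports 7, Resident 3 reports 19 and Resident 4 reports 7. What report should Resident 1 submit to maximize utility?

2

Report 2: project built, pays 2, utility 7 - 2 = 5.
Report 4: project built, pays 4, utility 7 - 4 = 3.
Report 7: project built, pays 7, utility 7 - 7 = 0.
Report 19: project built, pays 11, utility 7 - 11 = -4.
Report 25: project built, pays 11, utility 7 - 11 = -4.
The best choice is 2 with utility 5.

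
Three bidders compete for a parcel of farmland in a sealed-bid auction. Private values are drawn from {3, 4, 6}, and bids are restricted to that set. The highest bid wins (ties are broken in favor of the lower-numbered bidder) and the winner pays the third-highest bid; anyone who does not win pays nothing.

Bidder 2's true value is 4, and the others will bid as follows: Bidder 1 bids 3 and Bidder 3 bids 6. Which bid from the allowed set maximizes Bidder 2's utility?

6

Bid 3: loses, pays 0, utility 0.
Bid 4: loses, pays 0, utility 0.
Bid 6: wins, pays 3, utility 4 - 3 = 1.
The best choice is 6 with utility 1.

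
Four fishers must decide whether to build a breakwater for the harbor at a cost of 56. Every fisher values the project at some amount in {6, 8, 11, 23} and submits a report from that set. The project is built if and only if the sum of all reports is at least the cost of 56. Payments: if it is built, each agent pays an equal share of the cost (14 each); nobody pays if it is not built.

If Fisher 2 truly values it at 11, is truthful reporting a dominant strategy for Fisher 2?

No

Consider the case where Fisher 1 reports 11, Fisher 3 reports 11 and Fisher 4 reports 23.
Truthful report 11: project built, pays 14, utility 11 - 14 = -3.
Report 6 instead: project not built, utility 0.
Since 0 > -3, reporting 6 is strictly better here, so truthful reporting is not dominant.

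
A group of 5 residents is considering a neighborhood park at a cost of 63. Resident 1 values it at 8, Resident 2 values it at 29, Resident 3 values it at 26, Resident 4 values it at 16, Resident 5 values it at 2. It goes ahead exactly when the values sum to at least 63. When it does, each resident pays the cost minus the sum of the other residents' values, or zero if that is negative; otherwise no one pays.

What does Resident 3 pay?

8

Total value 81 ≥ cost 63, so the project is built.
The other residents' values sum to 55.
Cost minus that sum is 63 - 55 = 8.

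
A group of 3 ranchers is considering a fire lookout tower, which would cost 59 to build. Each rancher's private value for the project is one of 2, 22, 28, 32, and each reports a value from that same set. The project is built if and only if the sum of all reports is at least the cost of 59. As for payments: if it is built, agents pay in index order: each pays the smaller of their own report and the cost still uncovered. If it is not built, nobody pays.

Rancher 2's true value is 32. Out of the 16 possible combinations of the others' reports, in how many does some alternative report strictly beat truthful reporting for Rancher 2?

Others report (2, 32): truth gives 0; report 28 gives 4 > 0. Violating.
Others report (22, 22): truth gives 0; report 22 gives 10 > 0. Violating.
Others report (22, 28): truth gives 0; report 22 gives 10 > 0. Violating.
Others report (22, 32): truth gives 0; report 22 gives 10 > 0. Violating.
Others report (2, 2): truth gives 0; no alternative beats it.
Others report (2, 22): truth gives 0; no alternative beats it.
(Checking all 16 profiles: 10 have a profitable deviation, 6 do not.)

10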